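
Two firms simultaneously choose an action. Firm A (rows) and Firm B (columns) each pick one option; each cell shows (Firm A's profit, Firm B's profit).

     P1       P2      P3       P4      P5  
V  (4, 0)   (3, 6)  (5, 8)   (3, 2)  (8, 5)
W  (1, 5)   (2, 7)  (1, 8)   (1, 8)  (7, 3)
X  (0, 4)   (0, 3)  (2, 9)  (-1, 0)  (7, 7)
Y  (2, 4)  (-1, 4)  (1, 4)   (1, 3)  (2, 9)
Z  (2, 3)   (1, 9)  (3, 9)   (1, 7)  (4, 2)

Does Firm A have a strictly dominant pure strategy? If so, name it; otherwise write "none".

V

V vs W: P1: 4>1, P2: 3>2, P3: 5>1, P4: 3>1, P5: 8>7.
V vs X: P1: 4>0, P2: 3>0, P3: 5>2, P4: 3>-1, P5: 8>7.
V vs Y: P1: 4>2, P2: 3>-1, P3: 5>1, P4: 3>1, P5: 8>2.
V vs Z: P1: 4>2, P2: 3>1, P3: 5>3, P4: 3>1, P5: 8>4.
V strictly beats every other strategy against every opponent action, so it is strictly dominant.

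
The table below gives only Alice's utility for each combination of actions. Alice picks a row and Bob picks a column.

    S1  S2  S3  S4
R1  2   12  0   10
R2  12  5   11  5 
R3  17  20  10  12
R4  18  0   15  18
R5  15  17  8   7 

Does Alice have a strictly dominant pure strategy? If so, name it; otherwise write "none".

R1 fails to dominate R2 at S1 (2<12).
R2 fails to dominate R1 at S2 (5<12).
R3 fails to dominate R2 at S3 (10<11).
R4 fails to dominate R1 at S2 (0<12).
R5 fails to dominate R1 at S4 (7<10).
No single strategy dominates all the others.

none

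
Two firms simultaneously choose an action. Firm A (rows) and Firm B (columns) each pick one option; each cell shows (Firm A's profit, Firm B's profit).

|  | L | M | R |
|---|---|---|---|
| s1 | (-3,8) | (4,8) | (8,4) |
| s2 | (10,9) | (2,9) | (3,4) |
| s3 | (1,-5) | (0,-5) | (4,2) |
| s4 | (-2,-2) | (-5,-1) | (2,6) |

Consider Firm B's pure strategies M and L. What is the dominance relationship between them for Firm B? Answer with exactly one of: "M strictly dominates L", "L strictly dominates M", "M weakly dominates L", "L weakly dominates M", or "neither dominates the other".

Compare M to L across every action of Firm A: s1: 8=8, s2: 9=9, s3: -5=-5, s4: -1>-2.
M is at least as good everywhere and strictly better somewhere (tied only at s1, s2, s3), so M weakly but not strictly dominates L.

M weakly dominates L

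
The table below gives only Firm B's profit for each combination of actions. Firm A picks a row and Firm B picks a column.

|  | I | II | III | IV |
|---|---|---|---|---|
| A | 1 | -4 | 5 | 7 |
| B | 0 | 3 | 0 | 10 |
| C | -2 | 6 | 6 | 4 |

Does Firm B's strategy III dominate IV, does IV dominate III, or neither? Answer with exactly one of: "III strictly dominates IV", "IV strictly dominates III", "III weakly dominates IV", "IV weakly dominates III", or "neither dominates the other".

III's payoffs vs IV's, by Firm A's action — A: 5<7, B: 0<10, C: 6>4.
III does better at C but worse at A, B; neither strategy dominates the other.

neither dominates the other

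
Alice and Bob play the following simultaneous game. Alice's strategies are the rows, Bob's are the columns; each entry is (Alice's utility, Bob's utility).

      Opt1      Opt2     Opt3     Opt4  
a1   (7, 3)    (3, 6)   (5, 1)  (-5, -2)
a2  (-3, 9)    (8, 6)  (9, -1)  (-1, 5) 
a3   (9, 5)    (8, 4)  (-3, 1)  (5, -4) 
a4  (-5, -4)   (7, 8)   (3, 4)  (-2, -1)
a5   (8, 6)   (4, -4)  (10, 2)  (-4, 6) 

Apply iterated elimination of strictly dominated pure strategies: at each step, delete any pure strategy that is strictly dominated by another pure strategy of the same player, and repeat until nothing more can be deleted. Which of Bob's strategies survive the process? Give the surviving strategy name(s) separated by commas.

Opt1

Alice's strategy a1 is strictly dominated by a5 (Opt1: 8>7, Opt2: 4>3, Opt3: 10>5, Opt4: -4>-5) and is removed.
Alice's strategy a4 is strictly dominated by a2 (Opt1: -3>-5, Opt2: 8>7, Opt3: 9>3, Opt4: -1>-2) and is removed.
For Bob, Opt1 strictly dominates Opt2 on the remaining rows (a2: 9>6, a3: 5>4, a5: 6>-4); eliminate Opt2.
Column Opt3 is eliminated: Opt1 beats it against every remaining row (a2: 9>-1, a3: 5>1, a5: 6>2).
Alice's strategy a2 is strictly dominated by a3 (Opt1: 9>-3, Opt4: 5>-1) and is removed.
For Alice, a3 strictly dominates a5 on the remaining columns (Opt1: 9>8, Opt4: 5>-4); eliminate a5.
Bob's strategy Opt4 is strictly dominated by Opt1 (a3: 5>-4) and is removed.
Among the remaining strategies, none is strictly dominated by another pure strategy of the same player, so the elimination stops.
Surviving strategies — Alice: {a3}; Bob: {Opt1}.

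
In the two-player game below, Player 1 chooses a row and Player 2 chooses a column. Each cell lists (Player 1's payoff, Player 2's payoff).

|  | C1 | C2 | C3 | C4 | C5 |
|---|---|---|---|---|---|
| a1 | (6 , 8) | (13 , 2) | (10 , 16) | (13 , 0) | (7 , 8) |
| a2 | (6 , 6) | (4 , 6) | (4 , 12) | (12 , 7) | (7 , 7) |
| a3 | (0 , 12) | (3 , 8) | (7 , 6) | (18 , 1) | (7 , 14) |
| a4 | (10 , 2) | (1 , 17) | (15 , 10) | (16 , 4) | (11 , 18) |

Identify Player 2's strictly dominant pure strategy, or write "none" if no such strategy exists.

C1 fails to dominate C2 at a2 (6=6).
C2 fails to dominate C1 at a1 (2<8).
C3 fails to dominate C1 at a3 (6<12).
C4 fails to dominate C1 at a1 (0<8).
C5 fails to dominate C1 at a1 (8=8).
No single strategy dominates all the others.

none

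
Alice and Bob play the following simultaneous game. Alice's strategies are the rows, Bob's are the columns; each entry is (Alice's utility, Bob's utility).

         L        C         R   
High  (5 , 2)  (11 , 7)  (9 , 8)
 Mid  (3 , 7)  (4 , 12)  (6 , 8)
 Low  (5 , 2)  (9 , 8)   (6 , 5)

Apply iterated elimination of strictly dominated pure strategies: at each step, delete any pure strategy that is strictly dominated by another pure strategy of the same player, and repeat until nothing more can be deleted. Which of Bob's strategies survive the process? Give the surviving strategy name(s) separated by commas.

Row Mid is eliminated: High beats it against every remaining column (L: 5>3, C: 11>4, R: 9>6).
For Bob, C strictly dominates L on the remaining rows (High: 7>2, Low: 8>2); eliminate L.
For Alice, High strictly dominates Low on the remaining columns (C: 11>9, R: 9>6); eliminate Low.
For Bob, R strictly dominates C on the remaining rows (High: 8>7); eliminate C.
Among the remaining strategies, none is strictly dominated by another pure strategy of the same player, so the elimination stops.
Surviving strategies — Alice: {High}; Bob: {R}.

R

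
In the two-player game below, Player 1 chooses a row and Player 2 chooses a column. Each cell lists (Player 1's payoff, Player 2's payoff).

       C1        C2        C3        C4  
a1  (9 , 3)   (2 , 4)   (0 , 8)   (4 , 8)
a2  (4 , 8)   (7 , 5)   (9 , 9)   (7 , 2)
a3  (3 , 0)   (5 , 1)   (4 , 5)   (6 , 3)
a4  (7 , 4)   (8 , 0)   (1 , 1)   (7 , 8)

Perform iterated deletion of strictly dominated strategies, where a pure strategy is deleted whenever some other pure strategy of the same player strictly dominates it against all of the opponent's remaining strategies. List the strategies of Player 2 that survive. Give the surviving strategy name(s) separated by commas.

For Player 1, a2 strictly dominates a3 on the remaining columns (C1: 4>3, C2: 7>5, C3: 9>4, C4: 7>6); eliminate a3.
Player 2's strategy C2 is strictly dominated by C3 (a1: 8>4, a2: 9>5, a4: 1>0) and is removed.
Among the remaining strategies, none is strictly dominated by another pure strategy of the same player, so the elimination stops.
Surviving strategies — Player 1: {a1, a2, a4}; Player 2: {C1, C3, C4}.

C1, C3, C4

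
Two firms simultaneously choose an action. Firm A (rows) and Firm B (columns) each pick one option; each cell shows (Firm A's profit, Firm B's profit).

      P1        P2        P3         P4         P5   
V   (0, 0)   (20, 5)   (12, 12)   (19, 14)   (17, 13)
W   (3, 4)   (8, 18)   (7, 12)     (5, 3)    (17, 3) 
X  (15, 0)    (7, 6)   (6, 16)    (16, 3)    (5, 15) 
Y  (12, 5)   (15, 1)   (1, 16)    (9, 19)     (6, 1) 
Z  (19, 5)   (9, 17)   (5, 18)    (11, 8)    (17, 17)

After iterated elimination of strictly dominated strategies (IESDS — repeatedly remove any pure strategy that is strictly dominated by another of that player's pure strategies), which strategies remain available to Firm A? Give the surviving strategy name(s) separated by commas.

Firm B's strategy P1 is strictly dominated by P3 (V: 12>0, W: 12>4, X: 16>0, Y: 16>5, Z: 18>5) and is removed.
For Firm A, V strictly dominates X on the remaining columns (P2: 20>7, P3: 12>6, P4: 19>16, P5: 17>5); eliminate X.
Firm A's strategy Y is strictly dominated by V (P2: 20>15, P3: 12>1, P4: 19>9, P5: 17>6) and is removed.
Among the remaining strategies, none is strictly dominated by another pure strategy of the same player, so the elimination stops.
Surviving strategies — Firm A: {V, W, Z}; Firm B: {P2, P3, P4, P5}.

V, W, Z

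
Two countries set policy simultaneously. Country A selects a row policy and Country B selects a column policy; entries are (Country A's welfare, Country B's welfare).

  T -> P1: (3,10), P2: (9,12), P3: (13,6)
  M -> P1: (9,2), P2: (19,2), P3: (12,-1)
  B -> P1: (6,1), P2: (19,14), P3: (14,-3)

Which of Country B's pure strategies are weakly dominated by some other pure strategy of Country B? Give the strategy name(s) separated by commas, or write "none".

P1, P3

P1 is weakly dominated by P2 (T: 12>10, M: 2=2, B: 14>1).
P2: no other strategy beats it everywhere (P1 at T (12>10); P3 at T (12>6)).
P1 weakly dominates P3 — T: 10>6, M: 2>-1, B: 1>-3.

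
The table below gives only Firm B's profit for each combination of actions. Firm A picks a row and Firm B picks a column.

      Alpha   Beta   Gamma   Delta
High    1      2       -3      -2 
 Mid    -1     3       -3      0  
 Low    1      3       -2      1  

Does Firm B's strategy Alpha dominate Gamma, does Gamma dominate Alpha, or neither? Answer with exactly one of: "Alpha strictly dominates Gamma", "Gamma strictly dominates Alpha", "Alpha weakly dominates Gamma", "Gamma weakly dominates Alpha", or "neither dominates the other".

Alpha strictly dominates Gamma

Compare Alpha to Gamma across each opponent action: High: 1>-3, Mid: -1>-3, Low: 1>-2.
Alpha gives a strictly higher payoff against each opponent action, so Alpha strictly dominates Gamma.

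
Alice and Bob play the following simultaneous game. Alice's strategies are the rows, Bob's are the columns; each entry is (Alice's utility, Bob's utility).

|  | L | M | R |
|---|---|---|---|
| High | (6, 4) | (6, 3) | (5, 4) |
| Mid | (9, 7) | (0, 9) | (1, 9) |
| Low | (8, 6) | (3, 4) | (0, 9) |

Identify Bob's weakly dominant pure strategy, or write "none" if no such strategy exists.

R vs L: High: 4=4, Mid: 9>7, Low: 9>6.
R vs M: High: 4>3, Mid: 9=9, Low: 9>4.
R is at least as good as every other strategy against every opponent action, so it is weakly dominant.

R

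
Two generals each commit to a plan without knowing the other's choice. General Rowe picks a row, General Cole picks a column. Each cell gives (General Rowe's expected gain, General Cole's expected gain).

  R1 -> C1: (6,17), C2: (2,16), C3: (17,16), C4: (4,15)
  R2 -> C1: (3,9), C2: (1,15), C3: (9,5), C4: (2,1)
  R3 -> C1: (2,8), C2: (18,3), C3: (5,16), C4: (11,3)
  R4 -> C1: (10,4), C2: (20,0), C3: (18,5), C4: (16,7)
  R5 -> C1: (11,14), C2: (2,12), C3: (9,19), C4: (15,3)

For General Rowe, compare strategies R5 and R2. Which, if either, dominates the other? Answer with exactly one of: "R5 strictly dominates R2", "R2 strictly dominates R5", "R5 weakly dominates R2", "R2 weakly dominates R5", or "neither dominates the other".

R5 weakly dominates R2

R5's payoffs vs R2's, by General Cole's action — C1: 11>3, C2: 2>1, C3: 9=9, C4: 15>2.
R5 is at least as good everywhere and strictly better somewhere (tied only at C3), so R5 weakly but not strictly dominates R2.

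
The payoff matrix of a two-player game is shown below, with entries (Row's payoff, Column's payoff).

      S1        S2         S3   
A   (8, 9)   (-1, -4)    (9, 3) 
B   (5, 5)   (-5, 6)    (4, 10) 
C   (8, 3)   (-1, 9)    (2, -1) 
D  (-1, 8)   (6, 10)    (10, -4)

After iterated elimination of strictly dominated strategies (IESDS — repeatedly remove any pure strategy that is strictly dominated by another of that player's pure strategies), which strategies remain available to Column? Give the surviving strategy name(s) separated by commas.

Row B is eliminated: A beats it against every remaining column (S1: 8>5, S2: -1>-5, S3: 9>4).
For Column, S1 strictly dominates S3 on the remaining rows (A: 9>3, C: 3>-1, D: 8>-4); eliminate S3.
Among the remaining strategies, none is strictly dominated by another pure strategy of the same player, so the elimination stops.
Surviving strategies — Row: {A, C, D}; Column: {S1, S2}.

S1, S2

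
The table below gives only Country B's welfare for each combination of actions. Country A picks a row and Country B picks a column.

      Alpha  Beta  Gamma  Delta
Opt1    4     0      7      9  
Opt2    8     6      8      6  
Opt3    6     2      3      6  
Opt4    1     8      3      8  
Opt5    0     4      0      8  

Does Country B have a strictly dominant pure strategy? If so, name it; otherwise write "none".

Alpha fails to dominate Beta at Opt4 (1<8).
Beta fails to dominate Alpha at Opt1 (0<4).
Gamma fails to dominate Alpha at Opt2 (8=8).
Delta fails to dominate Alpha at Opt2 (6<8).
No single strategy dominates all the others.

none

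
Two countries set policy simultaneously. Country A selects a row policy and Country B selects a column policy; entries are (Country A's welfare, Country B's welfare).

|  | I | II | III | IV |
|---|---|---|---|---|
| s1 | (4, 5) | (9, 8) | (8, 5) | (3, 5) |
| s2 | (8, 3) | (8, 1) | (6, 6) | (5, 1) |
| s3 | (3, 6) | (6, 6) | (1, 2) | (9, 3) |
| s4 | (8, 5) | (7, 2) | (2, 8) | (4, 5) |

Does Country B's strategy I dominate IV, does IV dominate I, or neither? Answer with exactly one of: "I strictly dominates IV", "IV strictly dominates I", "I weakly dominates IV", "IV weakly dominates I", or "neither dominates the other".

I's payoffs vs IV's, by Country A's action — s1: 5=5, s2: 3>1, s3: 6>3, s4: 5=5.
I is at least as good everywhere and strictly better somewhere (tied only at s1, s4), so I weakly but not strictly dominates IV.

I weakly dominates IV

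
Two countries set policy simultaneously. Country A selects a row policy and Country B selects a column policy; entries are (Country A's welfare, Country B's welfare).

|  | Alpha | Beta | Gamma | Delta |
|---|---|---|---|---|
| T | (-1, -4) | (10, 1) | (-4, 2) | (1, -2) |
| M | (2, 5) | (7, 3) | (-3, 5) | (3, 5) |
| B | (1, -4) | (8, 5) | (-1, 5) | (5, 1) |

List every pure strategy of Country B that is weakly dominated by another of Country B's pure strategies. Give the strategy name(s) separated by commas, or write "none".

Alpha, Beta, Delta

Alpha: dominated, since Gamma does at least as well everywhere (T: 2>-4, M: 5=5, B: 5>-4).
Gamma weakly dominates Beta — T: 2>1, M: 5>3, B: 5=5.
Nothing dominates Gamma: Alpha at T (2>-4); Beta at T (2>1); Delta at T (2>-2).
Delta: dominated, since Gamma does at least as well everywhere (T: 2>-2, M: 5=5, B: 5>1).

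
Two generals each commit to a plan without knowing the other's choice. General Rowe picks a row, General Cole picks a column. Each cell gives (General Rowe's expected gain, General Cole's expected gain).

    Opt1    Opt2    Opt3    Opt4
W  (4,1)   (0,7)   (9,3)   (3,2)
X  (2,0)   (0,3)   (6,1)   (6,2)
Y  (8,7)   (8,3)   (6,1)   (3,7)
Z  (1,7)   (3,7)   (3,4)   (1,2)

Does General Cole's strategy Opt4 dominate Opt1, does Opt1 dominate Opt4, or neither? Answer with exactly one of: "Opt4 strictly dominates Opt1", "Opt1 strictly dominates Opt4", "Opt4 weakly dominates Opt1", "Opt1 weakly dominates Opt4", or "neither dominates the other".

Opt4's payoffs vs Opt1's, by General Rowe's action — W: 2>1, X: 2>0, Y: 7=7, Z: 2<7.
Opt4 does better at W, X but worse at Z; neither strategy dominates the other.

neither dominates the other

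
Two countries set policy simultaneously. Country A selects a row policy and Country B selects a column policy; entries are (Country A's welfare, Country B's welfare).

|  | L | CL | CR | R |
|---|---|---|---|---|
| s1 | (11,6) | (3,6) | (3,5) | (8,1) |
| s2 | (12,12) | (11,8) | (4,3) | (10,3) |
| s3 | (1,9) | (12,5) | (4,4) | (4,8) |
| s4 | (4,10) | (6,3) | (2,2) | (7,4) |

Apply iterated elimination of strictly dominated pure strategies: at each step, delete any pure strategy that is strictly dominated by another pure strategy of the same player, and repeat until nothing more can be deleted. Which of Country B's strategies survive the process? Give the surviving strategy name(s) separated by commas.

L

For Country A, s2 strictly dominates s1 on the remaining columns (L: 12>11, CL: 11>3, CR: 4>3, R: 10>8); eliminate s1.
Country A's strategy s4 is strictly dominated by s2 (L: 12>4, CL: 11>6, CR: 4>2, R: 10>7) and is removed.
Country B's strategy CL is strictly dominated by L (s2: 12>8, s3: 9>5) and is removed.
Country B's strategy CR is strictly dominated by L (s2: 12>3, s3: 9>4) and is removed.
For Country A, s2 strictly dominates s3 on the remaining columns (L: 12>1, R: 10>4); eliminate s3.
For Country B, L strictly dominates R on the remaining rows (s2: 12>3); eliminate R.
Among the remaining strategies, none is strictly dominated by another pure strategy of the same player, so the elimination stops.
Surviving strategies — Country A: {s2}; Country B: {L}.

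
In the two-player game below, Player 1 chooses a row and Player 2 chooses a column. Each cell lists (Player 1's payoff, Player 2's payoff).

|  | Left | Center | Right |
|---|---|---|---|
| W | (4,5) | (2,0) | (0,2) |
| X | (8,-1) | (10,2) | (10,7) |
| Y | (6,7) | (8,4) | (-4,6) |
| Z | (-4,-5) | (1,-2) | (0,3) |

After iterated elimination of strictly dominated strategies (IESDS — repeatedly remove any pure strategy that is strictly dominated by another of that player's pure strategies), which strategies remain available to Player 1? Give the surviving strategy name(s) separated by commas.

For Player 1, X strictly dominates W on the remaining columns (Left: 8>4, Center: 10>2, Right: 10>0); eliminate W.
Row Y is eliminated: X beats it against every remaining column (Left: 8>6, Center: 10>8, Right: 10>-4).
Row Z is eliminated: X beats it against every remaining column (Left: 8>-4, Center: 10>1, Right: 10>0).
Player 2's strategy Left is strictly dominated by Center (X: 2>-1) and is removed.
Player 2's strategy Center is strictly dominated by Right (X: 7>2) and is removed.
Among the remaining strategies, none is strictly dominated by another pure strategy of the same player, so the elimination stops.
Surviving strategies — Player 1: {X}; Player 2: {Right}.

X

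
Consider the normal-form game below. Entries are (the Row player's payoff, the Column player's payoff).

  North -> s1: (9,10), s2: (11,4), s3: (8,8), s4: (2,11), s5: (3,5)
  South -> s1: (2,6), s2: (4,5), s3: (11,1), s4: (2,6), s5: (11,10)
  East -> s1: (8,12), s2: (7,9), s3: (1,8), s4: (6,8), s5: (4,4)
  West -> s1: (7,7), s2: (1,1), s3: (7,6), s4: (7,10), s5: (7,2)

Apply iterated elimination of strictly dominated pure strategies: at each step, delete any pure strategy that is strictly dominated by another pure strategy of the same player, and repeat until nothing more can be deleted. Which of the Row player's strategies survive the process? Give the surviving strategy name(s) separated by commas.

North, South, East, West

Column s2 is eliminated: s1 beats it against every remaining row (North: 10>4, South: 6>5, East: 12>9, West: 7>1).
Column s3 is eliminated: s1 beats it against every remaining row (North: 10>8, South: 6>1, East: 12>8, West: 7>6).
Among the remaining strategies, none is strictly dominated by another pure strategy of the same player, so the elimination stops.
Surviving strategies — the Row player: {North, South, East, West}; the Column player: {s1, s4, s5}.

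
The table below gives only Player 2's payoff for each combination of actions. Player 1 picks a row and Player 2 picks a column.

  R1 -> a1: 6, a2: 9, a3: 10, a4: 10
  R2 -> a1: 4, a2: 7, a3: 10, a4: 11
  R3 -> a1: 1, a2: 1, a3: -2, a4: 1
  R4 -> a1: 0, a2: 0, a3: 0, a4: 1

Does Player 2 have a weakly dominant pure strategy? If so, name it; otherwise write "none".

a4

a4 vs a1: R1: 10>6, R2: 11>4, R3: 1=1, R4: 1>0.
a4 vs a2: R1: 10>9, R2: 11>7, R3: 1=1, R4: 1>0.
a4 vs a3: R1: 10=10, R2: 11>10, R3: 1>-2, R4: 1>0.
a4 is at least as good as every other strategy against every opponent action, so it is weakly dominant.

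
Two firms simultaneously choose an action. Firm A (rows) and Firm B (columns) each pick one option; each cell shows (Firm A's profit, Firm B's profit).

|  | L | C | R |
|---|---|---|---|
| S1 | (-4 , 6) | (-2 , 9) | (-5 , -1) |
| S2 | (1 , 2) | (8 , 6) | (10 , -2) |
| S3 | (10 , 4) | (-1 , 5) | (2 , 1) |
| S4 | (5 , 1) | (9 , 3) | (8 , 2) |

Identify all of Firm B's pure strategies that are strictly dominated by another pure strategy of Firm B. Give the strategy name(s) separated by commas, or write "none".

L is strictly dominated by C (S1: 9>6, S2: 6>2, S3: 5>4, S4: 3>1).
Nothing dominates C: L at S1 (9>6); R at S1 (9>-1).
R is strictly dominated by C (S1: 9>-1, S2: 6>-2, S3: 5>1, S4: 3>2).

L, R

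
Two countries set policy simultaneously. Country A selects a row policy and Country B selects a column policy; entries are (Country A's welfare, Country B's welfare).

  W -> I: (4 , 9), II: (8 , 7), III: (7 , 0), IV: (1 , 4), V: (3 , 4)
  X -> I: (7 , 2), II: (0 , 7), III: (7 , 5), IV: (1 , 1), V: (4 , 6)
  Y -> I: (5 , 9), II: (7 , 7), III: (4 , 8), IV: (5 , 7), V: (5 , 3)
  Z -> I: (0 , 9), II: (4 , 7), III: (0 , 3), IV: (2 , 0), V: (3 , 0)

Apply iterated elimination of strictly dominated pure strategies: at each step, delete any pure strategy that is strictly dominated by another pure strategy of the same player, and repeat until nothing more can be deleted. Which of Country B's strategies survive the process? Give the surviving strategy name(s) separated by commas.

I, II, III

Row Z is eliminated: Y beats it against every remaining column (I: 5>0, II: 7>4, III: 4>0, IV: 5>2, V: 5>3).
Column IV is eliminated: I beats it against every remaining row (W: 9>4, X: 2>1, Y: 9>7).
For Country B, II strictly dominates V on the remaining rows (W: 7>4, X: 7>6, Y: 7>3); eliminate V.
Among the remaining strategies, none is strictly dominated by another pure strategy of the same player, so the elimination stops.
Surviving strategies — Country A: {W, X, Y}; Country B: {I, II, III}.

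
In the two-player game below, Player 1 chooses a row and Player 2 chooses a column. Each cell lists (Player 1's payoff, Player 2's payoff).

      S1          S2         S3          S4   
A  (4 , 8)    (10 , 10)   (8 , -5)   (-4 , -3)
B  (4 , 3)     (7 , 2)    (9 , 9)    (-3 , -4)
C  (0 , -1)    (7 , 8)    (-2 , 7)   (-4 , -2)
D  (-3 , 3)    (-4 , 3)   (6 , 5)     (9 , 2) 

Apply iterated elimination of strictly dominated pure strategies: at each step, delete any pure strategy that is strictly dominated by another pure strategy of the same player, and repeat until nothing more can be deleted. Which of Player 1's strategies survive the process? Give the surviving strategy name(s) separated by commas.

Player 2's strategy S4 is strictly dominated by S1 (A: 8>-3, B: 3>-4, C: -1>-2, D: 3>2) and is removed.
Player 1's strategy C is strictly dominated by A (S1: 4>0, S2: 10>7, S3: 8>-2) and is removed.
For Player 1, A strictly dominates D on the remaining columns (S1: 4>-3, S2: 10>-4, S3: 8>6); eliminate D.
Among the remaining strategies, none is strictly dominated by another pure strategy of the same player, so the elimination stops.
Surviving strategies — Player 1: {A, B}; Player 2: {S1, S2, S3}.

A, B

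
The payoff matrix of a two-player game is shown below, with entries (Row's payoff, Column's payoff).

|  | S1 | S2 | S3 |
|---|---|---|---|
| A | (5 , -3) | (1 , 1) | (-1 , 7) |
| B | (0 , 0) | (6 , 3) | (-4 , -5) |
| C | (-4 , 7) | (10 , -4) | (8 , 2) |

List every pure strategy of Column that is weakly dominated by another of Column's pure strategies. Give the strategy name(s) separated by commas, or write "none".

S1 is not dominated — it holds its own against S2 at C (7>-4); S3 at B (0>-5).
S2 is not dominated — it holds its own against S1 at A (1>-3); S3 at B (3>-5).
Nothing dominates S3: S1 at A (7>-3); S2 at A (7>1).

none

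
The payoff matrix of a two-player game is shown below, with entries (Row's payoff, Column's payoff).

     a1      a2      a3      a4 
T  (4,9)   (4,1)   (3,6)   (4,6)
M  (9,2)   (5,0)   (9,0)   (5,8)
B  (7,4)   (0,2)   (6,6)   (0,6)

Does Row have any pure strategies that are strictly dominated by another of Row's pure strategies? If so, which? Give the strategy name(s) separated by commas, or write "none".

T, B

M strictly dominates T — a1: 9>4, a2: 5>4, a3: 9>3, a4: 5>4.
Nothing dominates M: T at a1 (9>4); B at a1 (9>7).
B: dominated, since M does at least as well everywhere (a1: 9>7, a2: 5>0, a3: 9>6, a4: 5>0).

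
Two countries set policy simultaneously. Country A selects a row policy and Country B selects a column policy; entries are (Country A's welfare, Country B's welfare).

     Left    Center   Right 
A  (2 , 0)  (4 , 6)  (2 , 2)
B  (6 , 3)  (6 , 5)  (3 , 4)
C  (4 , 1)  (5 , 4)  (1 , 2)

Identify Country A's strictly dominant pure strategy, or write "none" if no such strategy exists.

B vs A: Left: 6>2, Center: 6>4, Right: 3>2.
B vs C: Left: 6>4, Center: 6>5, Right: 3>1.
B strictly beats every other strategy against every opponent action, so it is strictly dominant.

B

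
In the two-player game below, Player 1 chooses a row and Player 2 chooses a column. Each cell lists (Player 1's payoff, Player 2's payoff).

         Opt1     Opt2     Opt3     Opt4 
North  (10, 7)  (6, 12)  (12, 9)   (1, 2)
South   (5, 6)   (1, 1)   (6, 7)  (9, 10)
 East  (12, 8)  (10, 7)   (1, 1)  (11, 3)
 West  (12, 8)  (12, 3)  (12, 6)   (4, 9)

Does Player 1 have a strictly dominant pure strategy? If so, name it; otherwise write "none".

none

North fails to dominate South at Opt4 (1<9).
South fails to dominate North at Opt1 (5<10).
East fails to dominate North at Opt3 (1<12).
West fails to dominate North at Opt3 (12=12).
No single strategy dominates all the others.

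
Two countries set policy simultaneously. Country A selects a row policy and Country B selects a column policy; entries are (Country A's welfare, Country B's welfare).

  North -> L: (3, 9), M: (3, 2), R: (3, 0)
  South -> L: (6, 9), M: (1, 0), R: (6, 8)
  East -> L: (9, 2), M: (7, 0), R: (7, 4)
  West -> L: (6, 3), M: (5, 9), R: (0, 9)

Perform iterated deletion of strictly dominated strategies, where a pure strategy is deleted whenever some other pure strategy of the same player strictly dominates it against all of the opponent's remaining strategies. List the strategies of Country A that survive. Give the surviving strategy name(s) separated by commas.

East

For Country A, East strictly dominates North on the remaining columns (L: 9>3, M: 7>3, R: 7>3); eliminate North.
For Country A, East strictly dominates South on the remaining columns (L: 9>6, M: 7>1, R: 7>6); eliminate South.
For Country A, East strictly dominates West on the remaining columns (L: 9>6, M: 7>5, R: 7>0); eliminate West.
Column L is eliminated: R beats it against every remaining row (East: 4>2).
For Country B, R strictly dominates M on the remaining rows (East: 4>0); eliminate M.
Among the remaining strategies, none is strictly dominated by another pure strategy of the same player, so the elimination stops.
Surviving strategies — Country A: {East}; Country B: {R}.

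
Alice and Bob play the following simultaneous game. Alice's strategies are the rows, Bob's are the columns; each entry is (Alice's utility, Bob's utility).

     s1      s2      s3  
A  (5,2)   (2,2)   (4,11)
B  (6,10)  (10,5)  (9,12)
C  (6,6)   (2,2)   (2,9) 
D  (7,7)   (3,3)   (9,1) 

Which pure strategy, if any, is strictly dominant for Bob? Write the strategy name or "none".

none

s1 fails to dominate s2 at A (2=2).
s2 fails to dominate s1 at A (2=2).
s3 fails to dominate s1 at D (1<7).
No single strategy dominates all the others.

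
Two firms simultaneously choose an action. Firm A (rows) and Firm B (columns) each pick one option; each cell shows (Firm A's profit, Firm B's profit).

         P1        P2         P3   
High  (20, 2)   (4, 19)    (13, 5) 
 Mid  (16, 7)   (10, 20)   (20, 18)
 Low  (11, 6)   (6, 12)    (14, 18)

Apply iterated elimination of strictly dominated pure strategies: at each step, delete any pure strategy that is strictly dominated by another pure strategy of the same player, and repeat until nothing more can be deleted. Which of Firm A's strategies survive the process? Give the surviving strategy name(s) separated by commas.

Row Low is eliminated: Mid beats it against every remaining column (P1: 16>11, P2: 10>6, P3: 20>14).
For Firm B, P2 strictly dominates P1 on the remaining rows (High: 19>2, Mid: 20>7); eliminate P1.
For Firm A, Mid strictly dominates High on the remaining columns (P2: 10>4, P3: 20>13); eliminate High.
Column P3 is eliminated: P2 beats it against every remaining row (Mid: 20>18).
Among the remaining strategies, none is strictly dominated by another pure strategy of the same player, so the elimination stops.
Surviving strategies — Firm A: {Mid}; Firm B: {P2}.

Mid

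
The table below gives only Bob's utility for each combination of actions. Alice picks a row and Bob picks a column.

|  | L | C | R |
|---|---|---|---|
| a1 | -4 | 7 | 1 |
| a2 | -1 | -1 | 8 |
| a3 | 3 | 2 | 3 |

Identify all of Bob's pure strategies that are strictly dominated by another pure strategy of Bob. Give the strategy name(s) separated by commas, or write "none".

none

Nothing dominates L: C at a2 (-1=-1); R at a3 (3=3).
C is not dominated — it holds its own against L at a1 (7>-4); R at a1 (7>1).
R: no other strategy beats it everywhere (L at a1 (1>-4); C at a2 (8>-1)).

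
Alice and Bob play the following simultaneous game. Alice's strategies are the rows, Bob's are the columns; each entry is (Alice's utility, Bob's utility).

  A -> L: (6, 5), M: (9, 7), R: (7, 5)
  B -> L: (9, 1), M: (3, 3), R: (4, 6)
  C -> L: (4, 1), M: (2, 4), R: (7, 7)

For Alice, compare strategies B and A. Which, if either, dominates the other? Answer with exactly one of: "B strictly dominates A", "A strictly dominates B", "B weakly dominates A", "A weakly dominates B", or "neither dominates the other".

neither dominates the other

B's payoffs vs A's, by Bob's action — L: 9>6, M: 3<9, R: 4<7.
B does better at L but worse at M, R; neither strategy dominates the other.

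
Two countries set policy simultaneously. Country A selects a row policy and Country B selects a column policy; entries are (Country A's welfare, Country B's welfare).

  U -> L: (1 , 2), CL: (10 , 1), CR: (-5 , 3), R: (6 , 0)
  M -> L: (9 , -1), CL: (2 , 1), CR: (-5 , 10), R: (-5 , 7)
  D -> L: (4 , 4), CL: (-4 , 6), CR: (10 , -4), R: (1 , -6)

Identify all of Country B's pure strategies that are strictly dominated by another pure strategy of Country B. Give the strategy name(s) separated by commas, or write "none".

Nothing dominates L: CL at U (2>1); CR at D (4>-4); R at U (2>0).
CL: no other strategy beats it everywhere (L at M (1>-1); CR at D (6>-4); R at U (1>0)).
CR is not dominated — it holds its own against L at U (3>2); CL at U (3>1); R at U (3>0).
R: dominated, since CR does at least as well everywhere (U: 3>0, M: 10>7, D: -4>-6).

R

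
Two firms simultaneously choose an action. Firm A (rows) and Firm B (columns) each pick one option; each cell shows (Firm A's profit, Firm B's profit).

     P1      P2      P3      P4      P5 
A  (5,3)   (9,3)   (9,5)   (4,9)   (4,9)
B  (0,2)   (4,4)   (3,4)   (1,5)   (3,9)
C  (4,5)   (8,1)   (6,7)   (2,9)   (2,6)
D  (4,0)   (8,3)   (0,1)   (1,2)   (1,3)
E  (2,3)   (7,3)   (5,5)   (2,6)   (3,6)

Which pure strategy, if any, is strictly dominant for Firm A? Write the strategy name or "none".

A vs B: P1: 5>0, P2: 9>4, P3: 9>3, P4: 4>1, P5: 4>3.
A vs C: P1: 5>4, P2: 9>8, P3: 9>6, P4: 4>2, P5: 4>2.
A vs D: P1: 5>4, P2: 9>8, P3: 9>0, P4: 4>1, P5: 4>1.
A vs E: P1: 5>2, P2: 9>7, P3: 9>5, P4: 4>2, P5: 4>3.
A strictly beats every other strategy against every opponent action, so it is strictly dominant.

A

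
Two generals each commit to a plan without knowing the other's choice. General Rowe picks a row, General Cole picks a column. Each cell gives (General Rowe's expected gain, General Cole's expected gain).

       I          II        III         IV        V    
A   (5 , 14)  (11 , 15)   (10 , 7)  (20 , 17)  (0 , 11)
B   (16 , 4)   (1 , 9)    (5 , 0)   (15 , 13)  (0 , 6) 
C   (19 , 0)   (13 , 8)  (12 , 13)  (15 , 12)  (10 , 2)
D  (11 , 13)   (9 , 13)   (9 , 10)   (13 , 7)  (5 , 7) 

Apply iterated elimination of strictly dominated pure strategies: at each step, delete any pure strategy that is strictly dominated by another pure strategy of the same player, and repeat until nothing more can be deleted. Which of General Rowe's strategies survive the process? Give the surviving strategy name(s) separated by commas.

A, C

Row D is eliminated: C beats it against every remaining column (I: 19>11, II: 13>9, III: 12>9, IV: 15>13, V: 10>5).
General Cole's strategy I is strictly dominated by II (A: 15>14, B: 9>4, C: 8>0) and is removed.
For General Cole, IV strictly dominates II on the remaining rows (A: 17>15, B: 13>9, C: 12>8); eliminate II.
Column V is eliminated: IV beats it against every remaining row (A: 17>11, B: 13>6, C: 12>2).
For General Rowe, A strictly dominates B on the remaining columns (III: 10>5, IV: 20>15); eliminate B.
Among the remaining strategies, none is strictly dominated by another pure strategy of the same player, so the elimination stops.
Surviving strategies — General Rowe: {A, C}; General Cole: {III, IV}.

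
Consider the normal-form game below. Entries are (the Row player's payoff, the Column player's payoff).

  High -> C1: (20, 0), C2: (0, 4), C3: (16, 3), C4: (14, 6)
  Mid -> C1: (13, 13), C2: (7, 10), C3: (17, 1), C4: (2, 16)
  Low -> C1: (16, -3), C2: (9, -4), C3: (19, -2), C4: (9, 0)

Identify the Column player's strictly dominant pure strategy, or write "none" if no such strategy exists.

C4

C4 vs C1: High: 6>0, Mid: 16>13, Low: 0>-3.
C4 vs C2: High: 6>4, Mid: 16>10, Low: 0>-4.
C4 vs C3: High: 6>3, Mid: 16>1, Low: 0>-2.
C4 strictly beats every other strategy against every opponent action, so it is strictly dominant.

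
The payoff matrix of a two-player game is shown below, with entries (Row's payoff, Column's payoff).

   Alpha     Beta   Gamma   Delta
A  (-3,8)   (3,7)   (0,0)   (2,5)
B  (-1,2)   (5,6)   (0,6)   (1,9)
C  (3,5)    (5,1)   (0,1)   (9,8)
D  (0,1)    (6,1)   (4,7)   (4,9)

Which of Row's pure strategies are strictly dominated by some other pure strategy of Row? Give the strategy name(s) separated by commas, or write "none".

A, B

A is strictly dominated by D (Alpha: 0>-3, Beta: 6>3, Gamma: 4>0, Delta: 4>2).
D strictly dominates B — Alpha: 0>-1, Beta: 6>5, Gamma: 4>0, Delta: 4>1.
C: no other strategy beats it everywhere (A at Alpha (3>-3); B at Alpha (3>-1); D at Alpha (3>0)).
Nothing dominates D: A at Alpha (0>-3); B at Alpha (0>-1); C at Beta (6>5).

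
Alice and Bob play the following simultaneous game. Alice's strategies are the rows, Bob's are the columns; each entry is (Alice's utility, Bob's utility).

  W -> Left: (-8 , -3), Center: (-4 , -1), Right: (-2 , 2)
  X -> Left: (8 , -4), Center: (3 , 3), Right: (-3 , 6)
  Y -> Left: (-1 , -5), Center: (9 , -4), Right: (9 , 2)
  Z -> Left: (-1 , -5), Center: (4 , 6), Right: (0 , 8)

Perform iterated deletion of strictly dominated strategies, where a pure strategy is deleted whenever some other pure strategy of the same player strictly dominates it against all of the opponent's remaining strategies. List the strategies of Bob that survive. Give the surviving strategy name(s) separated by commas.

Right

Alice's strategy W is strictly dominated by Y (Left: -1>-8, Center: 9>-4, Right: 9>-2) and is removed.
Bob's strategy Left is strictly dominated by Center (X: 3>-4, Y: -4>-5, Z: 6>-5) and is removed.
Alice's strategy X is strictly dominated by Y (Center: 9>3, Right: 9>-3) and is removed.
Alice's strategy Z is strictly dominated by Y (Center: 9>4, Right: 9>0) and is removed.
Column Center is eliminated: Right beats it against every remaining row (Y: 2>-4).
Among the remaining strategies, none is strictly dominated by another pure strategy of the same player, so the elimination stops.
Surviving strategies — Alice: {Y}; Bob: {Right}.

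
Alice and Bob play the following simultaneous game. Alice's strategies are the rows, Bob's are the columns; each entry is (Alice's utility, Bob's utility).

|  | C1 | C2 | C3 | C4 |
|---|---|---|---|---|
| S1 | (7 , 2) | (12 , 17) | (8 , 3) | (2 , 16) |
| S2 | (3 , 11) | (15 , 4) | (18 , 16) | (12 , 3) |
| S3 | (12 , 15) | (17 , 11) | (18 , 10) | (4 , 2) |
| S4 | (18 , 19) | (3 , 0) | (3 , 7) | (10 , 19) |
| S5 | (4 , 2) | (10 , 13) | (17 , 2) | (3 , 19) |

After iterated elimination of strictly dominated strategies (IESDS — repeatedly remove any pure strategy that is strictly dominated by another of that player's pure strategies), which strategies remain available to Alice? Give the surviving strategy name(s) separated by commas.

S2, S3, S4

For Alice, S3 strictly dominates S1 on the remaining columns (C1: 12>7, C2: 17>12, C3: 18>8, C4: 4>2); eliminate S1.
Alice's strategy S5 is strictly dominated by S3 (C1: 12>4, C2: 17>10, C3: 18>17, C4: 4>3) and is removed.
For Bob, C1 strictly dominates C2 on the remaining rows (S2: 11>4, S3: 15>11, S4: 19>0); eliminate C2.
Among the remaining strategies, none is strictly dominated by another pure strategy of the same player, so the elimination stops.
Surviving strategies — Alice: {S2, S3, S4}; Bob: {C1, C3, C4}.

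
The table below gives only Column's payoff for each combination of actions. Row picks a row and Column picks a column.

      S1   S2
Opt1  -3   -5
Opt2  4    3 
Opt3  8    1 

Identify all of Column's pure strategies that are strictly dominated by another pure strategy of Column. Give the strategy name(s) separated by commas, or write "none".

S2

Nothing dominates S1: S2 at Opt1 (-3>-5).
S1 strictly dominates S2 — Opt1: -3>-5, Opt2: 4>3, Opt3: 8>1.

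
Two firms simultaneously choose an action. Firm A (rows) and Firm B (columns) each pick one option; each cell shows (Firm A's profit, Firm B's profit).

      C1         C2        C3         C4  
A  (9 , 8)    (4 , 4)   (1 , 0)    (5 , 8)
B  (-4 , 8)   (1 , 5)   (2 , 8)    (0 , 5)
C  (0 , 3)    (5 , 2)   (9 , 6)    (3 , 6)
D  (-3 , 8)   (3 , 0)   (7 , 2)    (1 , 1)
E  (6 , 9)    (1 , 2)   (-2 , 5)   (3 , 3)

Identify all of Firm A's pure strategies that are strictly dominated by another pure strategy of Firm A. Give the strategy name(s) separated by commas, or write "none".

B, D, E

Nothing dominates A: B at C1 (9>-4); C at C1 (9>0); D at C1 (9>-3); E at C1 (9>6).
B: dominated, since C does at least as well everywhere (C1: 0>-4, C2: 5>1, C3: 9>2, C4: 3>0).
Nothing dominates C: A at C2 (5>4); B at C1 (0>-4); D at C1 (0>-3); E at C2 (5>1).
D: dominated, since C does at least as well everywhere (C1: 0>-3, C2: 5>3, C3: 9>7, C4: 3>1).
E: dominated, since A does at least as well everywhere (C1: 9>6, C2: 4>1, C3: 1>-2, C4: 5>3).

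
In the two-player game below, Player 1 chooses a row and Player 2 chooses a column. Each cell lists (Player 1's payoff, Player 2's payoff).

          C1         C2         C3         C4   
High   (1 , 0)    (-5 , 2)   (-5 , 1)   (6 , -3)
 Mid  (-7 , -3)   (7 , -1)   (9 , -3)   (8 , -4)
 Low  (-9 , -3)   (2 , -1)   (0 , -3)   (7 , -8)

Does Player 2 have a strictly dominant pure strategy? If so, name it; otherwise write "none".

C2 vs C1: High: 2>0, Mid: -1>-3, Low: -1>-3.
C2 vs C3: High: 2>1, Mid: -1>-3, Low: -1>-3.
C2 vs C4: High: 2>-3, Mid: -1>-4, Low: -1>-8.
C2 strictly beats every other strategy against every opponent action, so it is strictly dominant.

C2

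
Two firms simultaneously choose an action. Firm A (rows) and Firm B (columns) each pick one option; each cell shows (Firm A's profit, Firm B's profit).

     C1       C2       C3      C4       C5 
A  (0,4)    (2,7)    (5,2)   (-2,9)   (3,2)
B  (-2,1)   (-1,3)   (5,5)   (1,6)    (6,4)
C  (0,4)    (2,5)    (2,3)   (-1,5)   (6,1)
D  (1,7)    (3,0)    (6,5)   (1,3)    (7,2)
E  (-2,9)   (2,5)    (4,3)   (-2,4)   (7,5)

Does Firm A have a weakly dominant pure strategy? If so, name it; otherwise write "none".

D

D vs A: C1: 1>0, C2: 3>2, C3: 6>5, C4: 1>-2, C5: 7>3.
D vs B: C1: 1>-2, C2: 3>-1, C3: 6>5, C4: 1=1, C5: 7>6.
D vs C: C1: 1>0, C2: 3>2, C3: 6>2, C4: 1>-1, C5: 7>6.
D vs E: C1: 1>-2, C2: 3>2, C3: 6>4, C4: 1>-2, C5: 7=7.
D is at least as good as every other strategy against every opponent action, so it is weakly dominant.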